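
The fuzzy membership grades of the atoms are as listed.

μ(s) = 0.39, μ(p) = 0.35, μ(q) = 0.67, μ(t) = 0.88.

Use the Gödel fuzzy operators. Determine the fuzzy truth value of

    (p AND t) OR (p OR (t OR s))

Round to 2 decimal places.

0.88

p AND t = min(a, b) on (0.35, 0.88) = 0.35
t OR s = max(a, b) on (0.88, 0.39) = 0.88
p OR (t OR s) = max(a, b) on (0.35, 0.88) = 0.88
(p AND t) OR (p OR (t OR s)) = max(a, b) on (0.35, 0.88) = 0.88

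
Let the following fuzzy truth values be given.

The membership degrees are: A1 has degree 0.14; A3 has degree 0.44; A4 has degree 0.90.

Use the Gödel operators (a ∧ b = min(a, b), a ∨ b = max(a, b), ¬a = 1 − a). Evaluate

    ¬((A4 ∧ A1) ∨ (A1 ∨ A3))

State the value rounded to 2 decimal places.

A4 ∧ A1 = min(a, b) on (0.90, 0.14) = 0.14
A1 ∨ A3 = max(a, b) on (0.14, 0.44) = 0.44
(A4 ∧ A1) ∨ (A1 ∨ A3) = max(a, b) on (0.14, 0.44) = 0.44
¬((A4 ∧ A1) ∨ (A1 ∨ A3)) = 1 − 0.44 = 0.56

0.56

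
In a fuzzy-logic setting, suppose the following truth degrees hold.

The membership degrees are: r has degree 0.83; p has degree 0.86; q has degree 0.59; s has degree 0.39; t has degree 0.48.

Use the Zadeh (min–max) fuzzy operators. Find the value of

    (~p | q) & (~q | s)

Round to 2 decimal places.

~p = 1 − 0.86 = 0.14
~p | q = max(a, b) on (0.14, 0.59) = 0.59
~q = 1 − 0.59 = 0.41
~q | s = max(a, b) on (0.41, 0.39) = 0.41
(~p | q) & (~q | s) = min(a, b) on (0.59, 0.41) = 0.41

0.41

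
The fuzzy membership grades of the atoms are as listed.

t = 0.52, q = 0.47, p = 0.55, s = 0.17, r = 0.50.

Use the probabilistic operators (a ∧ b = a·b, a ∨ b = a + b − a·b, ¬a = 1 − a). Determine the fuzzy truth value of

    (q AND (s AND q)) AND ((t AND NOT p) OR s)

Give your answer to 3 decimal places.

0.014

s AND q = a·b on (0.1700, 0.4700) = 0.0799
q AND (s AND q) = a·b on (0.4700, 0.0799) = 0.0376
NOT p = 1 − 0.5500 = 0.4500
t AND NOT p = a·b on (0.5200, 0.4500) = 0.2340
(t AND NOT p) OR s = a + b − a·b on (0.2340, 0.1700) = 0.3642
(q AND (s AND q)) AND ((t AND NOT p) OR s) = a·b on (0.0376, 0.3642) = 0.0137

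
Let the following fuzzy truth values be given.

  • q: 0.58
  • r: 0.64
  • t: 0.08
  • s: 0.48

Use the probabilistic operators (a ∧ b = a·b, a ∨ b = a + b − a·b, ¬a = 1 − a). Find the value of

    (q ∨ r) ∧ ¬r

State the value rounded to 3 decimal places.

0.306

q ∨ r = a + b − a·b on (0.5800, 0.6400) = 0.8488
¬r = 1 − 0.6400 = 0.3600
(q ∨ r) ∧ ¬r = a·b on (0.8488, 0.3600) = 0.3056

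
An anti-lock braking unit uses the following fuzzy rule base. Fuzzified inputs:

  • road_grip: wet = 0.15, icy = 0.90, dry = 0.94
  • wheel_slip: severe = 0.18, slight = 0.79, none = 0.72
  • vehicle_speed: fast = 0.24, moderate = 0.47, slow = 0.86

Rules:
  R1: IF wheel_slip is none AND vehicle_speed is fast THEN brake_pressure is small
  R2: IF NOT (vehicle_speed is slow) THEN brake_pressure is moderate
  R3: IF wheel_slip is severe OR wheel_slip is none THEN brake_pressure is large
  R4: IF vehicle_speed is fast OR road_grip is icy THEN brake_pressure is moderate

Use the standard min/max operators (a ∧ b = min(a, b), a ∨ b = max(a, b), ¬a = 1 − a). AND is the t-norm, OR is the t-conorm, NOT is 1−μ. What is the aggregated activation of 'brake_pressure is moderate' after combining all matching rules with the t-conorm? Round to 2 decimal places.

R1: none=0.72, fast=0.24; AND[min(a, b)] → w = 0.24
R2: ¬slow=1−0.86=0.14 → w = 0.14
R3: severe=0.18, none=0.72; OR[max(a, b)] → w = 0.72
R4: fast=0.24, icy=0.90; OR[max(a, b)] → w = 0.90
Rules with consequent 'moderate': {R2, R4} → strengths 0.14, 0.90
Aggregate via t-conorm [max(a, b)]: 0.90

0.90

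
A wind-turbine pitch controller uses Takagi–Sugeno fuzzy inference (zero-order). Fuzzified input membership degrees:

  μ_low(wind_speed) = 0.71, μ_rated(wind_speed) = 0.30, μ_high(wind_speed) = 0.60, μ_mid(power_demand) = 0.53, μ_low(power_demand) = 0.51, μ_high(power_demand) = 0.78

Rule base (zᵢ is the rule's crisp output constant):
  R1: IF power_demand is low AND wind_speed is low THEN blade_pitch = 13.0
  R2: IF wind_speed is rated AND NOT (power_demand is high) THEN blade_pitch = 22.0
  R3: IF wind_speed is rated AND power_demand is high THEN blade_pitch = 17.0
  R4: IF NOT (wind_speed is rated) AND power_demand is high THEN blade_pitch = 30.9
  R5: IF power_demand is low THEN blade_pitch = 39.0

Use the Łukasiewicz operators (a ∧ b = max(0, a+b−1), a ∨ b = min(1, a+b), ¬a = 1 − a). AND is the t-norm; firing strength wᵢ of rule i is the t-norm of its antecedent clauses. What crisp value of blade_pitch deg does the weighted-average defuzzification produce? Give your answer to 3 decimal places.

R1 (z=13.0): low=0.51, low=0.71; AND[max(0, a+b−1)] → w = 0.22
R2 (z=22.0): rated=0.30, ¬high=1−0.78=0.22; AND[max(0, a+b−1)] → w = 0.00
R3 (z=17.0): rated=0.30, high=0.78; AND[max(0, a+b−1)] → w = 0.08
R4 (z=30.9): ¬rated=1−0.30=0.70, high=0.78; AND[max(0, a+b−1)] → w = 0.48
R5 (z=39.0): low=0.51 → w = 0.51
Weighted average = (0.22·13.0 + 0.00·22.0 + 0.08·17.0 + 0.48·30.9 + 0.51·39.0) / (0.22 + 0.00 + 0.08 + 0.48 + 0.51)
  = 38.9420 / 1.2900 = 30.188

30.188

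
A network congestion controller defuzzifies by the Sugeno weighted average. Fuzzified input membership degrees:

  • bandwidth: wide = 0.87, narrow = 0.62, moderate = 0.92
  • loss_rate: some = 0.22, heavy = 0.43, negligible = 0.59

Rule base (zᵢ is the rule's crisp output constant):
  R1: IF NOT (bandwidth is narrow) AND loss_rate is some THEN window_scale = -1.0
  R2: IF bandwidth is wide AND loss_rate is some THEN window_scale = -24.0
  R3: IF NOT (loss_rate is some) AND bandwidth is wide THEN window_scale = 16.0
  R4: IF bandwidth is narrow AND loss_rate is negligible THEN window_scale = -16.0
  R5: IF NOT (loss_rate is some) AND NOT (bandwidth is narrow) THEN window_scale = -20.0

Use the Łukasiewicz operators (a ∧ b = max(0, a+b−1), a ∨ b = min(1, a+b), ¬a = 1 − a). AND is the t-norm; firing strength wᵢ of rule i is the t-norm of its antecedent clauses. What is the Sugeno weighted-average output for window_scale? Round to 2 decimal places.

R1 (z=-1.0): ¬narrow=1−0.62=0.38, some=0.22; AND[max(0, a+b−1)] → w = 0.00
R2 (z=-24.0): wide=0.87, some=0.22; AND[max(0, a+b−1)] → w = 0.09
R3 (z=16.0): ¬some=1−0.22=0.78, wide=0.87; AND[max(0, a+b−1)] → w = 0.65
R4 (z=-16.0): narrow=0.62, negligible=0.59; AND[max(0, a+b−1)] → w = 0.21
R5 (z=-20.0): ¬some=1−0.22=0.78, ¬narrow=1−0.62=0.38; AND[max(0, a+b−1)] → w = 0.16
Weighted average = (0.00·-1.0 + 0.09·-24.0 + 0.65·16.0 + 0.21·-16.0 + 0.16·-20.0) / (0.00 + 0.09 + 0.65 + 0.21 + 0.16)
  = 1.6800 / 1.1100 = 1.51

1.51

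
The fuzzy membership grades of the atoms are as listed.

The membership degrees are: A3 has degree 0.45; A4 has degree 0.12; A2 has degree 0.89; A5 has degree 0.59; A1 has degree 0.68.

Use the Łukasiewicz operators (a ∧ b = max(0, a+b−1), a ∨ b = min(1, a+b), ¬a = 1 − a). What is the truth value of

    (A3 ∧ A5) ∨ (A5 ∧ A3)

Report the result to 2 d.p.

A3 ∧ A5 = max(0, a+b−1) on (0.45, 0.59) = 0.04
A5 ∧ A3 = max(0, a+b−1) on (0.59, 0.45) = 0.04
(A3 ∧ A5) ∨ (A5 ∧ A3) = min(1, a+b) on (0.04, 0.04) = 0.08

0.08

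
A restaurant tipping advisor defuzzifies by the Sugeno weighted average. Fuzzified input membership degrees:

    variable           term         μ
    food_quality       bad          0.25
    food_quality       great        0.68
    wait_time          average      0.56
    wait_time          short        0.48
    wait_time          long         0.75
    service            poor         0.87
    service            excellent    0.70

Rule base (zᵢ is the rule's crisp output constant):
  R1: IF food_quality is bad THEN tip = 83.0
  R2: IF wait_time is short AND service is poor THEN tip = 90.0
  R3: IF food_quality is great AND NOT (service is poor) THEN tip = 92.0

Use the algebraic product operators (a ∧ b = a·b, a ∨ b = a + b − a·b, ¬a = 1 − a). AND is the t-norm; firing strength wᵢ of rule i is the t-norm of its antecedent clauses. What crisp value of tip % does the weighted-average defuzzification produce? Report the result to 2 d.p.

87.92

R1 (z=83.0): bad=0.25 → w = 0.2500
R2 (z=90.0): short=0.48, poor=0.87; AND[a·b] → w = 0.4176
R3 (z=92.0): great=0.68, ¬poor=1−0.87=0.13; AND[a·b] → w = 0.0884
Weighted average = (0.2500·83.0 + 0.4176·90.0 + 0.0884·92.0) / (0.2500 + 0.4176 + 0.0884)
  = 66.4668 / 0.7560 = 87.92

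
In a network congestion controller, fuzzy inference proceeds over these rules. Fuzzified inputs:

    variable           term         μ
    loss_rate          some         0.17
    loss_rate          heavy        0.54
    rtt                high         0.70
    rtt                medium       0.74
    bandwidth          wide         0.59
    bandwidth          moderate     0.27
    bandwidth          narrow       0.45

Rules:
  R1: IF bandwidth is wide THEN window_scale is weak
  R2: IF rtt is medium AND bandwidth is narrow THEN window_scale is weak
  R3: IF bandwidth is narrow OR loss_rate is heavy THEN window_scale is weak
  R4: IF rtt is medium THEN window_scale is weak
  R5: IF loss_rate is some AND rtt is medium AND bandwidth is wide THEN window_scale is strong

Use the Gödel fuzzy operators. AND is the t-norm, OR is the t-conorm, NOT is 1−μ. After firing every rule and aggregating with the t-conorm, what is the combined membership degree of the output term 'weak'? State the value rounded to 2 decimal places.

R1: wide=0.59 → w = 0.59
R2: medium=0.74, narrow=0.45; AND[min(a, b)] → w = 0.45
R3: narrow=0.45, heavy=0.54; OR[max(a, b)] → w = 0.54
R4: medium=0.74 → w = 0.74
R5: some=0.17, medium=0.74, wide=0.59; AND[min(a, b)] → w = 0.17
Rules with consequent 'weak': {R1, R2, R3, R4} → strengths 0.59, 0.45, 0.54, 0.74
Aggregate via t-conorm [max(a, b)]: 0.74

0.74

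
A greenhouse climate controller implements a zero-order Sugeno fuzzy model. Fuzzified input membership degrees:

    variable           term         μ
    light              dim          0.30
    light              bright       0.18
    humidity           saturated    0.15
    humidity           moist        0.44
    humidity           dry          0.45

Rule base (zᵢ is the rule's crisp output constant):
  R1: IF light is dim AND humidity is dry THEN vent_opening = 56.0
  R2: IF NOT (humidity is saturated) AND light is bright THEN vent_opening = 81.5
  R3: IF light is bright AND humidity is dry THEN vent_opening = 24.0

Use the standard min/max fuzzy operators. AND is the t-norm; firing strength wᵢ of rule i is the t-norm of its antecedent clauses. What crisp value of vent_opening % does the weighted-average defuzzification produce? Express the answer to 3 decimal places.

R1 (z=56.0): dim=0.30, dry=0.45; AND[min(a, b)] → w = 0.30
R2 (z=81.5): ¬saturated=1−0.15=0.85, bright=0.18; AND[min(a, b)] → w = 0.18
R3 (z=24.0): bright=0.18, dry=0.45; AND[min(a, b)] → w = 0.18
Weighted average = (0.30·56.0 + 0.18·81.5 + 0.18·24.0) / (0.30 + 0.18 + 0.18)
  = 35.7900 / 0.6600 = 54.227

54.227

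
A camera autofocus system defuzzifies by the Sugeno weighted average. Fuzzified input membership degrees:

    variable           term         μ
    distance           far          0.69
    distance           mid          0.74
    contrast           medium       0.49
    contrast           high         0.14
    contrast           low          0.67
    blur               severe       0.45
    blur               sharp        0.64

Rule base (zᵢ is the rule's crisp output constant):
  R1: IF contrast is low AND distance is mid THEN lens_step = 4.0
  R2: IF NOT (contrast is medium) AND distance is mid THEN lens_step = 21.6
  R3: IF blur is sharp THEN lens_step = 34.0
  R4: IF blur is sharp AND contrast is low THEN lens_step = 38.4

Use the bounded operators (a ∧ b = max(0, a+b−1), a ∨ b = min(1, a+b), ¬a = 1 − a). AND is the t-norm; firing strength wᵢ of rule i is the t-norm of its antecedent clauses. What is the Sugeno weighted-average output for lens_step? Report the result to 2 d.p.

R1 (z=4.0): low=0.67, mid=0.74; AND[max(0, a+b−1)] → w = 0.41
R2 (z=21.6): ¬medium=1−0.49=0.51, mid=0.74; AND[max(0, a+b−1)] → w = 0.25
R3 (z=34.0): sharp=0.64 → w = 0.64
R4 (z=38.4): sharp=0.64, low=0.67; AND[max(0, a+b−1)] → w = 0.31
Weighted average = (0.41·4.0 + 0.25·21.6 + 0.64·34.0 + 0.31·38.4) / (0.41 + 0.25 + 0.64 + 0.31)
  = 40.7040 / 1.6100 = 25.28

25.28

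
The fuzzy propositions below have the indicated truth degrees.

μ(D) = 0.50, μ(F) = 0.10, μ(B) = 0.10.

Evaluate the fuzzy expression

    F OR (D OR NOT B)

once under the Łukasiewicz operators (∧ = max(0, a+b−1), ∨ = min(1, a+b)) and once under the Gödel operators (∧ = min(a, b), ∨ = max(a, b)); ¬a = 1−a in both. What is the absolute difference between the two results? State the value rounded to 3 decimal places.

0.100

Under Łukasiewicz:
  NOT B = 1 − 0.10 = 0.90
  D OR NOT B = min(1, a+b) on (0.50, 0.90) = 1.00
  F OR (D OR NOT B) = min(1, a+b) on (0.10, 1.00) = 1.00
  → value = 1.0000
Under Gödel:
  NOT B = 1 − 0.10 = 0.90
  D OR NOT B = max(a, b) on (0.50, 0.90) = 0.90
  F OR (D OR NOT B) = max(a, b) on (0.10, 0.90) = 0.90
  → value = 0.9000
|1.0000 − 0.9000| = 0.100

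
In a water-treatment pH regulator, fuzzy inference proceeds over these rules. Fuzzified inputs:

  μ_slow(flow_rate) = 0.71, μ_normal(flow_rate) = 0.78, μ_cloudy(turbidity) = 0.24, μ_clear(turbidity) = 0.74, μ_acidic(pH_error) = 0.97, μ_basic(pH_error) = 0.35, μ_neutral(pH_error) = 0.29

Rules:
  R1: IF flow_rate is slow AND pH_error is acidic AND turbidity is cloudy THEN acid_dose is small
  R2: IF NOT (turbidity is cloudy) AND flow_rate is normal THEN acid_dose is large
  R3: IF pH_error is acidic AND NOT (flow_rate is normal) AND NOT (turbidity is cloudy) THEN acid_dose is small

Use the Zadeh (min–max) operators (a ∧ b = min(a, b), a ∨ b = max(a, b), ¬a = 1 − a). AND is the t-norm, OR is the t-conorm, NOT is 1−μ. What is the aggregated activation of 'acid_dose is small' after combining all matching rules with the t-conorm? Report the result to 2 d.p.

0.24

R1: slow=0.71, acidic=0.97, cloudy=0.24; AND[min(a, b)] → w = 0.24
R2: ¬cloudy=1−0.24=0.76, normal=0.78; AND[min(a, b)] → w = 0.76
R3: acidic=0.97, ¬normal=1−0.78=0.22, ¬cloudy=1−0.24=0.76; AND[min(a, b)] → w = 0.22
Rules with consequent 'small': {R1, R3} → strengths 0.24, 0.22
Aggregate via t-conorm [max(a, b)]: 0.24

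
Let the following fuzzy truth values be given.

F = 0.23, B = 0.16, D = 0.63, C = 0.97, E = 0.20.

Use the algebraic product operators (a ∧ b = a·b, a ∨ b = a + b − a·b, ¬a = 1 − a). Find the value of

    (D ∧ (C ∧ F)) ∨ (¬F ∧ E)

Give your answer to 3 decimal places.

0.273

C ∧ F = a·b on (0.9700, 0.2300) = 0.2231
D ∧ (C ∧ F) = a·b on (0.6300, 0.2231) = 0.1406
¬F = 1 − 0.2300 = 0.7700
¬F ∧ E = a·b on (0.7700, 0.2000) = 0.1540
(D ∧ (C ∧ F)) ∨ (¬F ∧ E) = a + b − a·b on (0.1406, 0.1540) = 0.2729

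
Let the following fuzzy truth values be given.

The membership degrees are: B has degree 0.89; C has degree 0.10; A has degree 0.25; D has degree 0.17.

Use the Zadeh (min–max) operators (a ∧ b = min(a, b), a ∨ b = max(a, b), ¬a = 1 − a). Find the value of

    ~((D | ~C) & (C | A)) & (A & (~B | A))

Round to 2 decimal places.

~C = 1 − 0.10 = 0.90
D | ~C = max(a, b) on (0.17, 0.90) = 0.90
C | A = max(a, b) on (0.10, 0.25) = 0.25
(D | ~C) & (C | A) = min(a, b) on (0.90, 0.25) = 0.25
~((D | ~C) & (C | A)) = 1 − 0.25 = 0.75
~B = 1 − 0.89 = 0.11
~B | A = max(a, b) on (0.11, 0.25) = 0.25
A & (~B | A) = min(a, b) on (0.25, 0.25) = 0.25
~((D | ~C) & (C | A)) & (A & (~B | A)) = min(a, b) on (0.75, 0.25) = 0.25

0.25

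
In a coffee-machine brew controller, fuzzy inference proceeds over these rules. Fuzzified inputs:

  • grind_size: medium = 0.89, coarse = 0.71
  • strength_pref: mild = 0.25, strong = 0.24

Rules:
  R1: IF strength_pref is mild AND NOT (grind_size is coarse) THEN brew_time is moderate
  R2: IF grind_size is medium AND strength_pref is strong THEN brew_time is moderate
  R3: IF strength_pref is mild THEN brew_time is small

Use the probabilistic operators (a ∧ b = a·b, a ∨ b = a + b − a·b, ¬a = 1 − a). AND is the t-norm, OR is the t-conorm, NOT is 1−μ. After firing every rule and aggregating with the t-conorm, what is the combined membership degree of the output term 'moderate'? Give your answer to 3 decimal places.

0.271

R1: mild=0.25, ¬coarse=1−0.71=0.29; AND[a·b] → w = 0.0725
R2: medium=0.89, strong=0.24; AND[a·b] → w = 0.2136
R3: mild=0.25 → w = 0.2500
Rules with consequent 'moderate': {R1, R2} → strengths 0.0725, 0.2136
Aggregate via t-conorm [a + b − a·b]: 0.2706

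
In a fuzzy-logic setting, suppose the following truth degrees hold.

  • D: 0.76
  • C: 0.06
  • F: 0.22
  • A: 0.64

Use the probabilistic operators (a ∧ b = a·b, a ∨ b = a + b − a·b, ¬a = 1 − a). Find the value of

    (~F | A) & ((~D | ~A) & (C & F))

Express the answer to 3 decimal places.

~F = 1 − 0.2200 = 0.7800
~F | A = a + b − a·b on (0.7800, 0.6400) = 0.9208
~D = 1 − 0.7600 = 0.2400
~A = 1 − 0.6400 = 0.3600
~D | ~A = a + b − a·b on (0.2400, 0.3600) = 0.5136
C & F = a·b on (0.0600, 0.2200) = 0.0132
(~D | ~A) & (C & F) = a·b on (0.5136, 0.0132) = 0.0068
(~F | A) & ((~D | ~A) & (C & F)) = a·b on (0.9208, 0.0068) = 0.0062

0.006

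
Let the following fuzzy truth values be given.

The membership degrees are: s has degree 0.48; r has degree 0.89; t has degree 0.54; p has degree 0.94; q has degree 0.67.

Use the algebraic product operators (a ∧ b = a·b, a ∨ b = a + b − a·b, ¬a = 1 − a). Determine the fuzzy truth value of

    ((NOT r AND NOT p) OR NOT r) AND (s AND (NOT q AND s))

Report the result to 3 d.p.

0.009

NOT r = 1 − 0.8900 = 0.1100
NOT p = 1 − 0.9400 = 0.0600
NOT r AND NOT p = a·b on (0.1100, 0.0600) = 0.0066
NOT r = 1 − 0.8900 = 0.1100
(NOT r AND NOT p) OR NOT r = a + b − a·b on (0.0066, 0.1100) = 0.1159
NOT q = 1 − 0.6700 = 0.3300
NOT q AND s = a·b on (0.3300, 0.4800) = 0.1584
s AND (NOT q AND s) = a·b on (0.4800, 0.1584) = 0.0760
((NOT r AND NOT p) OR NOT r) AND (s AND (NOT q AND s)) = a·b on (0.1159, 0.0760) = 0.0088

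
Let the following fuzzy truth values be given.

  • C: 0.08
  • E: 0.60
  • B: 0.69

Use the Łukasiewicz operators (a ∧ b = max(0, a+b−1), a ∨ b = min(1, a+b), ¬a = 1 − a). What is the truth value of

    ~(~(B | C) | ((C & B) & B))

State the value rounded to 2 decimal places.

B | C = min(1, a+b) on (0.69, 0.08) = 0.77
~(B | C) = 1 − 0.77 = 0.23
C & B = max(0, a+b−1) on (0.08, 0.69) = 0.00
(C & B) & B = max(0, a+b−1) on (0.00, 0.69) = 0.00
~(B | C) | ((C & B) & B) = min(1, a+b) on (0.23, 0.00) = 0.23
~(~(B | C) | ((C & B) & B)) = 1 − 0.23 = 0.77

0.77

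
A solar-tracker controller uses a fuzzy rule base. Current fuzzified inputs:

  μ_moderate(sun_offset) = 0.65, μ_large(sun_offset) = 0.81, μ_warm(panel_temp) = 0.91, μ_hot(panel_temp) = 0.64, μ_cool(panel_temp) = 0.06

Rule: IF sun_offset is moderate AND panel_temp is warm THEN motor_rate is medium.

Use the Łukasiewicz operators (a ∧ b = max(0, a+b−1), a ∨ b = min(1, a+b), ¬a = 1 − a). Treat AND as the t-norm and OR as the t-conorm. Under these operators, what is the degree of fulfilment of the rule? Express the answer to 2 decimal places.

firing strength: moderate=0.65, warm=0.91; AND[max(0, a+b−1)] → w = 0.56

0.56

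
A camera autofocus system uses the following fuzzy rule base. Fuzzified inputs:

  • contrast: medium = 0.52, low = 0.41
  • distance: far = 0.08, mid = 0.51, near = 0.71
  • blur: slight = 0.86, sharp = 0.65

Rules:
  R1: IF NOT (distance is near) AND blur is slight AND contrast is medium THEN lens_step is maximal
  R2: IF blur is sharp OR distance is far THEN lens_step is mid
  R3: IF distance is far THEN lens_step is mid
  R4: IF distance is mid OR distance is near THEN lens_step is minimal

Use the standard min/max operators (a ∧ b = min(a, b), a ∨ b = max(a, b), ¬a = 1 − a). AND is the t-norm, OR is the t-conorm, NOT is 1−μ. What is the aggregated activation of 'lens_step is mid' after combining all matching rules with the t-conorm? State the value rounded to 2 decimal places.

0.65

R1: ¬near=1−0.71=0.29, slight=0.86, medium=0.52; AND[min(a, b)] → w = 0.29
R2: sharp=0.65, far=0.08; OR[max(a, b)] → w = 0.65
R3: far=0.08 → w = 0.08
R4: mid=0.51, near=0.71; OR[max(a, b)] → w = 0.71
Rules with consequent 'mid': {R2, R3} → strengths 0.65, 0.08
Aggregate via t-conorm [max(a, b)]: 0.65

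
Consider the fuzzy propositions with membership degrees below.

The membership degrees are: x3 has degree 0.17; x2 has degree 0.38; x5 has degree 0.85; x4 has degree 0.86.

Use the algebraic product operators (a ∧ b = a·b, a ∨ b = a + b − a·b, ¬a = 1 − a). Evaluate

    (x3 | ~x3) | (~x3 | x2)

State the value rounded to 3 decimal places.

~x3 = 1 − 0.1700 = 0.8300
x3 | ~x3 = a + b − a·b on (0.1700, 0.8300) = 0.8589
~x3 = 1 − 0.1700 = 0.8300
~x3 | x2 = a + b − a·b on (0.8300, 0.3800) = 0.8946
(x3 | ~x3) | (~x3 | x2) = a + b − a·b on (0.8589, 0.8946) = 0.9851

0.985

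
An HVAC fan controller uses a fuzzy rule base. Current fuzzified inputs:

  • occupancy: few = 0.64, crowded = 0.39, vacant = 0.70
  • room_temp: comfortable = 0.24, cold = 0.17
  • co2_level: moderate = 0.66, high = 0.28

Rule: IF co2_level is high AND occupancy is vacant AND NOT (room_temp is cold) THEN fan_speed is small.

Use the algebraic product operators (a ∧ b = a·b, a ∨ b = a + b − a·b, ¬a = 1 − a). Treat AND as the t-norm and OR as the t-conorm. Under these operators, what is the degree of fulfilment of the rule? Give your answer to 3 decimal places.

firing strength: high=0.28, vacant=0.70, ¬cold=1−0.17=0.83; AND[a·b] → w = 0.1627

0.163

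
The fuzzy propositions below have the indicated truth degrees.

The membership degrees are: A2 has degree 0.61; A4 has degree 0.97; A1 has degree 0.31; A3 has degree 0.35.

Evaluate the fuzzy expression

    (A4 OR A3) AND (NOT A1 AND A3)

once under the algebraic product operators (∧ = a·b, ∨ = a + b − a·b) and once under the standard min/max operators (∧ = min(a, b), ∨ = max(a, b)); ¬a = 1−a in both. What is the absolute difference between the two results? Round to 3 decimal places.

0.113

Under algebraic product:
  A4 OR A3 = a + b − a·b on (0.9700, 0.3500) = 0.9805
  NOT A1 = 1 − 0.3100 = 0.6900
  NOT A1 AND A3 = a·b on (0.6900, 0.3500) = 0.2415
  (A4 OR A3) AND (NOT A1 AND A3) = a·b on (0.9805, 0.2415) = 0.2368
  → value = 0.2368
Under standard min/max:
  A4 OR A3 = max(a, b) on (0.97, 0.35) = 0.97
  NOT A1 = 1 − 0.31 = 0.69
  NOT A1 AND A3 = min(a, b) on (0.69, 0.35) = 0.35
  (A4 OR A3) AND (NOT A1 AND A3) = min(a, b) on (0.97, 0.35) = 0.35
  → value = 0.3500
|0.2368 − 0.3500| = 0.113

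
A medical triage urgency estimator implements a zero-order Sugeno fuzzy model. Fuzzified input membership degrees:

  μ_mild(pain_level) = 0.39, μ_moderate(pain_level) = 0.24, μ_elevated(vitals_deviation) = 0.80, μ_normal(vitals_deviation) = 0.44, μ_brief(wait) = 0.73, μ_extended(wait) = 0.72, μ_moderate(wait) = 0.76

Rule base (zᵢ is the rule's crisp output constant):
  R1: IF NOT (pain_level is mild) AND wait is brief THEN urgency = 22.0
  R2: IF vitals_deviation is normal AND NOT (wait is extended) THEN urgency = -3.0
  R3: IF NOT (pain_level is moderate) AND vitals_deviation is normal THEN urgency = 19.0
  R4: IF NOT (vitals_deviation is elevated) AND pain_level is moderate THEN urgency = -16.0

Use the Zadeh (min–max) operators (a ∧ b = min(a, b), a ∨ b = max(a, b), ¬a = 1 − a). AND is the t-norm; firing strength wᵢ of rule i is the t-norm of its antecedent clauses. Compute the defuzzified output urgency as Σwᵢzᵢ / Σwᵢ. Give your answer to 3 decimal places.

R1 (z=22.0): ¬mild=1−0.39=0.61, brief=0.73; AND[min(a, b)] → w = 0.61
R2 (z=-3.0): normal=0.44, ¬extended=1−0.72=0.28; AND[min(a, b)] → w = 0.28
R3 (z=19.0): ¬moderate=1−0.24=0.76, normal=0.44; AND[min(a, b)] → w = 0.44
R4 (z=-16.0): ¬elevated=1−0.80=0.20, moderate=0.24; AND[min(a, b)] → w = 0.20
Weighted average = (0.61·22.0 + 0.28·-3.0 + 0.44·19.0 + 0.20·-16.0) / (0.61 + 0.28 + 0.44 + 0.20)
  = 17.7400 / 1.5300 = 11.595

11.595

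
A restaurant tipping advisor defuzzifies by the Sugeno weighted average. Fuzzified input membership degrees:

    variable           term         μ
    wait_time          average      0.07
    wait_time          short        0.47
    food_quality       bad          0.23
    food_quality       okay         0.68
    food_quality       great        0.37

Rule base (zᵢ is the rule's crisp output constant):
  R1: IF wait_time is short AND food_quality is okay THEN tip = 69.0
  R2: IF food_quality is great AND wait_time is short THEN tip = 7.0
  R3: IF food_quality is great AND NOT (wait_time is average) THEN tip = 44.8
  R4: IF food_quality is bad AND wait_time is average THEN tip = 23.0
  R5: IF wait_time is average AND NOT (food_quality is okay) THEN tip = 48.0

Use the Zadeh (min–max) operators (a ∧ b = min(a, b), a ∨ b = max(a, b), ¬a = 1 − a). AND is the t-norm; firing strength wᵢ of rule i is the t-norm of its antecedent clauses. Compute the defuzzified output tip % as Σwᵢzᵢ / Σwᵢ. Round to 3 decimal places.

41.901

R1 (z=69.0): short=0.47, okay=0.68; AND[min(a, b)] → w = 0.47
R2 (z=7.0): great=0.37, short=0.47; AND[min(a, b)] → w = 0.37
R3 (z=44.8): great=0.37, ¬average=1−0.07=0.93; AND[min(a, b)] → w = 0.37
R4 (z=23.0): bad=0.23, average=0.07; AND[min(a, b)] → w = 0.07
R5 (z=48.0): average=0.07, ¬okay=1−0.68=0.32; AND[min(a, b)] → w = 0.07
Weighted average = (0.47·69.0 + 0.37·7.0 + 0.37·44.8 + 0.07·23.0 + 0.07·48.0) / (0.47 + 0.37 + 0.37 + 0.07 + 0.07)
  = 56.5660 / 1.3500 = 41.901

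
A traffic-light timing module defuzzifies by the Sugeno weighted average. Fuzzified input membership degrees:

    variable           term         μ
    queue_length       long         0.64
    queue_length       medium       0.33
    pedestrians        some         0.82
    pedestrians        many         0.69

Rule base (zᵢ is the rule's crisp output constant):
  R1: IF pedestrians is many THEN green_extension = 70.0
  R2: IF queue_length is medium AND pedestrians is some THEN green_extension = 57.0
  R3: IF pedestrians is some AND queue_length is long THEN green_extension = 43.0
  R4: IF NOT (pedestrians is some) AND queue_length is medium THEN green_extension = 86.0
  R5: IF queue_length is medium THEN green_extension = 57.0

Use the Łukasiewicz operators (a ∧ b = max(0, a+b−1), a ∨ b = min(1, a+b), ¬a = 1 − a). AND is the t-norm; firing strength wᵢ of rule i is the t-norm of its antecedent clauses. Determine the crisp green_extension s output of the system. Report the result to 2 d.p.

R1 (z=70.0): many=0.69 → w = 0.69
R2 (z=57.0): medium=0.33, some=0.82; AND[max(0, a+b−1)] → w = 0.15
R3 (z=43.0): some=0.82, long=0.64; AND[max(0, a+b−1)] → w = 0.46
R4 (z=86.0): ¬some=1−0.82=0.18, medium=0.33; AND[max(0, a+b−1)] → w = 0.00
R5 (z=57.0): medium=0.33 → w = 0.33
Weighted average = (0.69·70.0 + 0.15·57.0 + 0.46·43.0 + 0.00·86.0 + 0.33·57.0) / (0.69 + 0.15 + 0.46 + 0.00 + 0.33)
  = 95.4400 / 1.6300 = 58.55

58.55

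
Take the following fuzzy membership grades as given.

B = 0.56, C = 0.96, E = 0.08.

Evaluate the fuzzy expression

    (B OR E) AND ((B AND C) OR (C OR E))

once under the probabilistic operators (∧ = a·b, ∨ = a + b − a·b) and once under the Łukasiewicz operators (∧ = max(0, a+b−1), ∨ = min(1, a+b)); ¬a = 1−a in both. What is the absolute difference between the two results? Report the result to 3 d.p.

Under probabilistic:
  B OR E = a + b − a·b on (0.5600, 0.0800) = 0.5952
  B AND C = a·b on (0.5600, 0.9600) = 0.5376
  C OR E = a + b − a·b on (0.9600, 0.0800) = 0.9632
  (B AND C) OR (C OR E) = a + b − a·b on (0.5376, 0.9632) = 0.9830
  (B OR E) AND ((B AND C) OR (C OR E)) = a·b on (0.5952, 0.9830) = 0.5851
  → value = 0.5851
Under Łukasiewicz:
  B OR E = min(1, a+b) on (0.56, 0.08) = 0.64
  B AND C = max(0, a+b−1) on (0.56, 0.96) = 0.52
  C OR E = min(1, a+b) on (0.96, 0.08) = 1.00
  (B AND C) OR (C OR E) = min(1, a+b) on (0.52, 1.00) = 1.00
  (B OR E) AND ((B AND C) OR (C OR E)) = max(0, a+b−1) on (0.64, 1.00) = 0.64
  → value = 0.6400
|0.5851 − 0.6400| = 0.055

0.055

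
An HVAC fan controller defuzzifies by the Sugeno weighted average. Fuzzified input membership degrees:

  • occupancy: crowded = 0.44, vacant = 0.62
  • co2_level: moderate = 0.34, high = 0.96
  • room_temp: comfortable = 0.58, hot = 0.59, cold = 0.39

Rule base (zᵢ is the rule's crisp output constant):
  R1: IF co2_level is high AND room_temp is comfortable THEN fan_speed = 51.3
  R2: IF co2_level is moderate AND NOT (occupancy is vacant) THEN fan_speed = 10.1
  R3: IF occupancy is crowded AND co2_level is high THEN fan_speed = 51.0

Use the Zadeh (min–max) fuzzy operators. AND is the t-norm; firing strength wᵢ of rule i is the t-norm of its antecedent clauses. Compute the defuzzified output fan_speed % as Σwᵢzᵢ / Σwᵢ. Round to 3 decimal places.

40.903

R1 (z=51.3): high=0.96, comfortable=0.58; AND[min(a, b)] → w = 0.58
R2 (z=10.1): moderate=0.34, ¬vacant=1−0.62=0.38; AND[min(a, b)] → w = 0.34
R3 (z=51.0): crowded=0.44, high=0.96; AND[min(a, b)] → w = 0.44
Weighted average = (0.58·51.3 + 0.34·10.1 + 0.44·51.0) / (0.58 + 0.34 + 0.44)
  = 55.6280 / 1.3600 = 40.903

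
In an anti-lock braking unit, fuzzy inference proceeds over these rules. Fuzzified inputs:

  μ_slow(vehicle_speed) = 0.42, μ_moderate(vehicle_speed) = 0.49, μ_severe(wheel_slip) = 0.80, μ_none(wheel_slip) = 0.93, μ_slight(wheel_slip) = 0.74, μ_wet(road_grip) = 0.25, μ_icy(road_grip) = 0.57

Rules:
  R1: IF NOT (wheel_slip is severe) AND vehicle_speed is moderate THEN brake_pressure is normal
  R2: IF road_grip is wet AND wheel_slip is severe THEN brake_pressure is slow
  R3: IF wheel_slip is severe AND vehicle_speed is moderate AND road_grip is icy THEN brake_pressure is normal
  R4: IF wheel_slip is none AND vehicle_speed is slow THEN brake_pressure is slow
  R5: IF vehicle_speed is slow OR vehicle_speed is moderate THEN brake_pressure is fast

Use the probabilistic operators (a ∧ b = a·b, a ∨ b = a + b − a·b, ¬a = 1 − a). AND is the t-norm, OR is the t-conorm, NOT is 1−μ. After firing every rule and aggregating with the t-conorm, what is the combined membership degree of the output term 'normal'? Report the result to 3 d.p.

R1: ¬severe=1−0.80=0.20, moderate=0.49; AND[a·b] → w = 0.0980
R2: wet=0.25, severe=0.80; AND[a·b] → w = 0.2000
R3: severe=0.80, moderate=0.49, icy=0.57; AND[a·b] → w = 0.2234
R4: none=0.93, slow=0.42; AND[a·b] → w = 0.3906
R5: slow=0.42, moderate=0.49; OR[a + b − a·b] → w = 0.7042
Rules with consequent 'normal': {R1, R3} → strengths 0.0980, 0.2234
Aggregate via t-conorm [a + b − a·b]: 0.2995

0.300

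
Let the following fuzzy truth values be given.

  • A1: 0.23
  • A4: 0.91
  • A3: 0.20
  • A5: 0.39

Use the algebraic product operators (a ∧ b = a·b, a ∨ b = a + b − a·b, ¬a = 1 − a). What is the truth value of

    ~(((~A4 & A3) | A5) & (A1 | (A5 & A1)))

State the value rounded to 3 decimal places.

0.880

~A4 = 1 − 0.9100 = 0.0900
~A4 & A3 = a·b on (0.0900, 0.2000) = 0.0180
(~A4 & A3) | A5 = a + b − a·b on (0.0180, 0.3900) = 0.4010
A5 & A1 = a·b on (0.3900, 0.2300) = 0.0897
A1 | (A5 & A1) = a + b − a·b on (0.2300, 0.0897) = 0.2991
((~A4 & A3) | A5) & (A1 | (A5 & A1)) = a·b on (0.4010, 0.2991) = 0.1199
~(((~A4 & A3) | A5) & (A1 | (A5 & A1))) = 1 − 0.1199 = 0.8801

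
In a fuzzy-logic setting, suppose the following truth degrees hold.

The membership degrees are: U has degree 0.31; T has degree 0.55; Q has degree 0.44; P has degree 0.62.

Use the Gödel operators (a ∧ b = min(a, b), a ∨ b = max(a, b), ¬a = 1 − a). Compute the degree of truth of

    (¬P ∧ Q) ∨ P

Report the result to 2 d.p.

0.62

¬P = 1 − 0.62 = 0.38
¬P ∧ Q = min(a, b) on (0.38, 0.44) = 0.38
(¬P ∧ Q) ∨ P = max(a, b) on (0.38, 0.62) = 0.62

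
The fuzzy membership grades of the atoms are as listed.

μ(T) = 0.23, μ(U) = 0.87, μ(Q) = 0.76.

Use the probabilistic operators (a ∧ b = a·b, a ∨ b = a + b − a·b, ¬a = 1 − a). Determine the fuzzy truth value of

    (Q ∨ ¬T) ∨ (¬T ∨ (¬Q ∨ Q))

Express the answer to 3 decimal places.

0.998

¬T = 1 − 0.2300 = 0.7700
Q ∨ ¬T = a + b − a·b on (0.7600, 0.7700) = 0.9448
¬T = 1 − 0.2300 = 0.7700
¬Q = 1 − 0.7600 = 0.2400
¬Q ∨ Q = a + b − a·b on (0.2400, 0.7600) = 0.8176
¬T ∨ (¬Q ∨ Q) = a + b − a·b on (0.7700, 0.8176) = 0.9580
(Q ∨ ¬T) ∨ (¬T ∨ (¬Q ∨ Q)) = a + b − a·b on (0.9448, 0.9580) = 0.9977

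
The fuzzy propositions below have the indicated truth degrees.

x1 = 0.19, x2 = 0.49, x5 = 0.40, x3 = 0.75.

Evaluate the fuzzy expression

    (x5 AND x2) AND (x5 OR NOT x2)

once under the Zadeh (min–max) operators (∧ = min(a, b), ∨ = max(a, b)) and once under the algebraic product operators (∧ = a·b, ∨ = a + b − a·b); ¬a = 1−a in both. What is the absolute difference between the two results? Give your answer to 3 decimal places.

Under Zadeh (min–max):
  x5 AND x2 = min(a, b) on (0.40, 0.49) = 0.40
  NOT x2 = 1 − 0.49 = 0.51
  x5 OR NOT x2 = max(a, b) on (0.40, 0.51) = 0.51
  (x5 AND x2) AND (x5 OR NOT x2) = min(a, b) on (0.40, 0.51) = 0.40
  → value = 0.4000
Under algebraic product:
  x5 AND x2 = a·b on (0.4000, 0.4900) = 0.1960
  NOT x2 = 1 − 0.4900 = 0.5100
  x5 OR NOT x2 = a + b − a·b on (0.4000, 0.5100) = 0.7060
  (x5 AND x2) AND (x5 OR NOT x2) = a·b on (0.1960, 0.7060) = 0.1384
  → value = 0.1384
|0.4000 − 0.1384| = 0.262

0.262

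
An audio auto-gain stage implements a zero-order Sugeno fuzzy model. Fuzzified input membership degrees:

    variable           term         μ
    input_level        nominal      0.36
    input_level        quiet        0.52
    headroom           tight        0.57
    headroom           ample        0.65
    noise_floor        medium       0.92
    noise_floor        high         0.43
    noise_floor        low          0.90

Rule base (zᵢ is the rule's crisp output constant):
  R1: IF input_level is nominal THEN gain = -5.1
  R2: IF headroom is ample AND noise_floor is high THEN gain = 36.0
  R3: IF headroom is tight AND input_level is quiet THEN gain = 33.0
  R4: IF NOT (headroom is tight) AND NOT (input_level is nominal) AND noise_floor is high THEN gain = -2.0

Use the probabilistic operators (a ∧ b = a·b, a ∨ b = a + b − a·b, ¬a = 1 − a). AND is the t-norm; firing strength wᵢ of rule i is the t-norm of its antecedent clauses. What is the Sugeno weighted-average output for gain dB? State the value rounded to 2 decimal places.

R1 (z=-5.1): nominal=0.36 → w = 0.3600
R2 (z=36.0): ample=0.65, high=0.43; AND[a·b] → w = 0.2795
R3 (z=33.0): tight=0.57, quiet=0.52; AND[a·b] → w = 0.2964
R4 (z=-2.0): ¬tight=1−0.57=0.43, ¬nominal=1−0.36=0.64, high=0.43; AND[a·b] → w = 0.1183
Weighted average = (0.3600·-5.1 + 0.2795·36.0 + 0.2964·33.0 + 0.1183·-2.0) / (0.3600 + 0.2795 + 0.2964 + 0.1183)
  = 17.7705 / 1.0542 = 16.86

16.86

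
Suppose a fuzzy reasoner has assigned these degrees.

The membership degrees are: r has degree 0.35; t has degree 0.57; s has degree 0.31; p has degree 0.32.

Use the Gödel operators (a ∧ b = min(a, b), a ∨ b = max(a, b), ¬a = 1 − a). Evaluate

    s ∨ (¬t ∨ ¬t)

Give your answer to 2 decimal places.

0.43

¬t = 1 − 0.57 = 0.43
¬t = 1 − 0.57 = 0.43
¬t ∨ ¬t = max(a, b) on (0.43, 0.43) = 0.43
s ∨ (¬t ∨ ¬t) = max(a, b) on (0.31, 0.43) = 0.43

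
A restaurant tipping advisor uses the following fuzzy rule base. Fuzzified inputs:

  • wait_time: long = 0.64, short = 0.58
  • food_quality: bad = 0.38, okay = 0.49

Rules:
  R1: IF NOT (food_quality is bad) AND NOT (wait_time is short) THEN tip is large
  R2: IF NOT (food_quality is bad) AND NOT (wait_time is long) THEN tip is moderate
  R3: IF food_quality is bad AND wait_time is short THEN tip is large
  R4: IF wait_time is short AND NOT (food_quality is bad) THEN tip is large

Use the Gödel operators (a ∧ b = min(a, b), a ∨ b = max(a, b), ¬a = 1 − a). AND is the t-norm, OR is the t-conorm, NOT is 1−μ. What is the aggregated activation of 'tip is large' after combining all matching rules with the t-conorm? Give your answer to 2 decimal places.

R1: ¬bad=1−0.38=0.62, ¬short=1−0.58=0.42; AND[min(a, b)] → w = 0.42
R2: ¬bad=1−0.38=0.62, ¬long=1−0.64=0.36; AND[min(a, b)] → w = 0.36
R3: bad=0.38, short=0.58; AND[min(a, b)] → w = 0.38
R4: short=0.58, ¬bad=1−0.38=0.62; AND[min(a, b)] → w = 0.58
Rules with consequent 'large': {R1, R3, R4} → strengths 0.42, 0.38, 0.58
Aggregate via t-conorm [max(a, b)]: 0.58

0.58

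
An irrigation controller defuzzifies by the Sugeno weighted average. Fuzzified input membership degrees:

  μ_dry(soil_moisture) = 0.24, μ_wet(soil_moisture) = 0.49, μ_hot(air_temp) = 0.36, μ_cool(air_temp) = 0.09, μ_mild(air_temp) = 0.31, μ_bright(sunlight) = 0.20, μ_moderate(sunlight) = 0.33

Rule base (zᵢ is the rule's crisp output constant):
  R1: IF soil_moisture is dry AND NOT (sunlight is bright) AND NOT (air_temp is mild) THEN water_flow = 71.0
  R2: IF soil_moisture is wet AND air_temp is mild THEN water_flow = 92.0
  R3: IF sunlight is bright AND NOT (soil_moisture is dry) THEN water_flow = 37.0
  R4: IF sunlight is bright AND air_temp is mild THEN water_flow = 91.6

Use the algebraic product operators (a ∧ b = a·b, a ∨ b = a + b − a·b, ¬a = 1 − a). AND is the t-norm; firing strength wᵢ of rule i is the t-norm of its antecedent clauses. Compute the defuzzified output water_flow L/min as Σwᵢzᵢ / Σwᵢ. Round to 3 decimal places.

R1 (z=71.0): dry=0.24, ¬bright=1−0.20=0.80, ¬mild=1−0.31=0.69; AND[a·b] → w = 0.1325
R2 (z=92.0): wet=0.49, mild=0.31; AND[a·b] → w = 0.1519
R3 (z=37.0): bright=0.20, ¬dry=1−0.24=0.76; AND[a·b] → w = 0.1520
R4 (z=91.6): bright=0.20, mild=0.31; AND[a·b] → w = 0.0620
Weighted average = (0.1325·71.0 + 0.1519·92.0 + 0.1520·37.0 + 0.0620·91.6) / (0.1325 + 0.1519 + 0.1520 + 0.0620)
  = 34.6841 / 0.4984 = 69.594

69.594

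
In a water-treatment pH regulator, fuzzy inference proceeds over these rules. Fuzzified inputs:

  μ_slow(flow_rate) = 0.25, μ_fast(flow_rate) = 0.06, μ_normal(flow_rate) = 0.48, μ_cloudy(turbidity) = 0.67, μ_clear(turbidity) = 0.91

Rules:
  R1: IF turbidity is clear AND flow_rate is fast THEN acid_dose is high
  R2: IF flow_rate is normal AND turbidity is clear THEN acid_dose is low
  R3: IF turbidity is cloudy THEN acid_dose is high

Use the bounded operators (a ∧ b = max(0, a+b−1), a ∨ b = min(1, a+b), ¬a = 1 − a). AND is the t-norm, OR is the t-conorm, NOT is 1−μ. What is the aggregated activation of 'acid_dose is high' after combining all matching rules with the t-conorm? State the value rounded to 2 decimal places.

0.67

R1: clear=0.91, fast=0.06; AND[max(0, a+b−1)] → w = 0.00
R2: normal=0.48, clear=0.91; AND[max(0, a+b−1)] → w = 0.39
R3: cloudy=0.67 → w = 0.67
Rules with consequent 'high': {R1, R3} → strengths 0.00, 0.67
Aggregate via t-conorm [min(1, a+b)]: 0.67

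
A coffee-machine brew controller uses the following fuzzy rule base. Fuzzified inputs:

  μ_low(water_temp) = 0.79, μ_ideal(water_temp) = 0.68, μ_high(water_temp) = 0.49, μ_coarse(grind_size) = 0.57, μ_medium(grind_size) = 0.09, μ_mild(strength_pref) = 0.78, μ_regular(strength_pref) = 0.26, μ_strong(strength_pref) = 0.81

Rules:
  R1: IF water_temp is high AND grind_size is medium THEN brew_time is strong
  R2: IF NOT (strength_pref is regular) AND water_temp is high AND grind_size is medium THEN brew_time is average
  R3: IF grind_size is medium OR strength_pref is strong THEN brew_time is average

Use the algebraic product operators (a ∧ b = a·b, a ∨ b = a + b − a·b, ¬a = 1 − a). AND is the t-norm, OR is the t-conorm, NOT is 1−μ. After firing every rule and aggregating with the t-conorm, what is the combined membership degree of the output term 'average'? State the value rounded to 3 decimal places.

R1: high=0.49, medium=0.09; AND[a·b] → w = 0.0441
R2: ¬regular=1−0.26=0.74, high=0.49, medium=0.09; AND[a·b] → w = 0.0326
R3: medium=0.09, strong=0.81; OR[a + b − a·b] → w = 0.8271
Rules with consequent 'average': {R2, R3} → strengths 0.0326, 0.8271
Aggregate via t-conorm [a + b − a·b]: 0.8327

0.833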